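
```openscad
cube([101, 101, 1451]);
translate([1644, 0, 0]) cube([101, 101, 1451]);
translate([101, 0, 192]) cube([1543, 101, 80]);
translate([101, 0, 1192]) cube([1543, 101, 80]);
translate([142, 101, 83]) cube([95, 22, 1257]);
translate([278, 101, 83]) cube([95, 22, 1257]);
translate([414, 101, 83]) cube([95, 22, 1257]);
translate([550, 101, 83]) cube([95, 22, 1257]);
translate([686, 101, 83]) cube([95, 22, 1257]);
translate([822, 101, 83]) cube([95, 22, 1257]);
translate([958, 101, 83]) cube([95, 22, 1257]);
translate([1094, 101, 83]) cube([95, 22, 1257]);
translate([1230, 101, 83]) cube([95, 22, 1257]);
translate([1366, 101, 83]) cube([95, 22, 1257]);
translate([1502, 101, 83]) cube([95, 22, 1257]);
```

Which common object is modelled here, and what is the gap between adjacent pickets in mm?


A fence section. The picket gap is 41 mm.

Two posts, two rails, 11 pickets — a fence section. Span 1543 mm holds 11 pickets of 95 mm with 12 equal gaps: ⌊(1543 − 11·95) / 12⌋ = 41 mm.


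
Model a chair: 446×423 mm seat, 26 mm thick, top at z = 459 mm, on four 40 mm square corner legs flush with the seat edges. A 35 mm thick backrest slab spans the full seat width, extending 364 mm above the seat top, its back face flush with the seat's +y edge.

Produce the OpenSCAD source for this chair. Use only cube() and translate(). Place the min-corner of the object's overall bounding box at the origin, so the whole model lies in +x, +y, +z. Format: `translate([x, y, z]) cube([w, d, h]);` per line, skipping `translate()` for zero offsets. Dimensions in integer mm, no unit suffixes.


translate([0, 0, 433]) cube([446, 423, 26]);
cube([40, 40, 433]);
translate([406, 0, 0]) cube([40, 40, 433]);
translate([0, 383, 0]) cube([40, 40, 433]);
translate([406, 383, 0]) cube([40, 40, 433]);
translate([0, 388, 459]) cube([446, 35, 364]);


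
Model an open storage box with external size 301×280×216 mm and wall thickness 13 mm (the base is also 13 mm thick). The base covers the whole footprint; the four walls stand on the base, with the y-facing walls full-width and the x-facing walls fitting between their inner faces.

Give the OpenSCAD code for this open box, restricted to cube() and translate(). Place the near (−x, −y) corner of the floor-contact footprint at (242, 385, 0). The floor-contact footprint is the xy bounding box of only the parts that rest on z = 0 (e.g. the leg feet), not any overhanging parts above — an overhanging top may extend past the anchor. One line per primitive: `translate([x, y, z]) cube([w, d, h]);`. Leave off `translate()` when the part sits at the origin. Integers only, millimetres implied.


translate([242, 385, 0]) cube([301, 280, 13]);
translate([242, 385, 13]) cube([301, 13, 203]);
translate([242, 652, 13]) cube([301, 13, 203]);
translate([242, 398, 13]) cube([13, 254, 203]);
translate([530, 398, 13]) cube([13, 254, 203]);


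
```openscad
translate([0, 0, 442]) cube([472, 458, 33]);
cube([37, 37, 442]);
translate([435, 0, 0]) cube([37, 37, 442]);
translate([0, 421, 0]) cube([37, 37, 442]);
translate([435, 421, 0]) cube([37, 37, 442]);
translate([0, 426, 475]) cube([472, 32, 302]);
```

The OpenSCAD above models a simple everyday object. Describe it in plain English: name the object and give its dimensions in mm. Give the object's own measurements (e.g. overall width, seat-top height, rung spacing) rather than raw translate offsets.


A chair. The seat is a 472×458×33 mm slab with its top at z = 475 mm, on four 37×37 mm corner legs (flush with the seat edges, standing on z = 0). A flat backrest 32 mm thick, 302 mm tall, spans the full seat width and rises from the seat top along its +y edge, rear face flush with the rear of the seat.


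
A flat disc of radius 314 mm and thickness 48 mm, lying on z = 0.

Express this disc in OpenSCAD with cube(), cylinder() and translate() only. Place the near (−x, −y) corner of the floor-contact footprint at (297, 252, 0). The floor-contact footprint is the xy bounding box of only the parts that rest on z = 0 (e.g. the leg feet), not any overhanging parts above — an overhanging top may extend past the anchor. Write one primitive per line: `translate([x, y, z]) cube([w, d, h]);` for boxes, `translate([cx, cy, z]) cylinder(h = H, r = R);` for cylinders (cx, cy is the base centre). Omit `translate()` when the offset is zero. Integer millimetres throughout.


translate([611, 566, 0]) cylinder(h = 48, r = 314);


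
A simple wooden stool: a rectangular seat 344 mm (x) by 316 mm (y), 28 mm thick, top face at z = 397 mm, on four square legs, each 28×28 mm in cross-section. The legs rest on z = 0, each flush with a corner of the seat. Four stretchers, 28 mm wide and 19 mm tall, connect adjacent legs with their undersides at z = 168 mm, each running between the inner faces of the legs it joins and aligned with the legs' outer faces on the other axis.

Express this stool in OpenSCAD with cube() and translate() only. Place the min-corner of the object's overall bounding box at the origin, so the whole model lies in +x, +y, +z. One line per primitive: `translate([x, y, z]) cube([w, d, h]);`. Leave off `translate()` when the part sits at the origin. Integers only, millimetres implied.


// leg_h = 397 - 28 = 369
// stretcher span = 344 - 2*28 = 288
translate([0, 0, 369]) cube([344, 316, 28]);
cube([28, 28, 369]);
translate([316, 0, 0]) cube([28, 28, 369]);
translate([0, 288, 0]) cube([28, 28, 369]);
translate([316, 288, 0]) cube([28, 28, 369]);
translate([28, 0, 168]) cube([288, 28, 19]);
translate([28, 288, 168]) cube([288, 28, 19]);
translate([0, 28, 168]) cube([28, 260, 19]);
translate([316, 28, 168]) cube([28, 260, 19]);


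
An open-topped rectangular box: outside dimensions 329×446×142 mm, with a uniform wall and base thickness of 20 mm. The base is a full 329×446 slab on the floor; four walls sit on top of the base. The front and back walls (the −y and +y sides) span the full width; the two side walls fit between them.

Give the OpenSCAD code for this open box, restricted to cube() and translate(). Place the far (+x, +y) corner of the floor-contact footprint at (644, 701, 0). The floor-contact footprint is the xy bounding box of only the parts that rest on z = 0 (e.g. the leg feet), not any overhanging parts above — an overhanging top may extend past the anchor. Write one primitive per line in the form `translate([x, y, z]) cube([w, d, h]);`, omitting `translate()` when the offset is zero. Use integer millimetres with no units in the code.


translate([315, 255, 0]) cube([329, 446, 20]);
translate([315, 255, 20]) cube([329, 20, 122]);
translate([315, 681, 20]) cube([329, 20, 122]);
translate([315, 275, 20]) cube([20, 406, 122]);
translate([624, 275, 20]) cube([20, 406, 122]);


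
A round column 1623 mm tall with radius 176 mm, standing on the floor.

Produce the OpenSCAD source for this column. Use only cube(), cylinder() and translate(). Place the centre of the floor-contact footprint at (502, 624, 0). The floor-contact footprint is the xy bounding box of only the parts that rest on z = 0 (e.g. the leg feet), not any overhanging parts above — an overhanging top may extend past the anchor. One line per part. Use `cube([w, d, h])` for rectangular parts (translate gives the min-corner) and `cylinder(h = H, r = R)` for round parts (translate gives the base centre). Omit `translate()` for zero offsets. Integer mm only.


translate([502, 624, 0]) cylinder(h = 1623, r = 176);


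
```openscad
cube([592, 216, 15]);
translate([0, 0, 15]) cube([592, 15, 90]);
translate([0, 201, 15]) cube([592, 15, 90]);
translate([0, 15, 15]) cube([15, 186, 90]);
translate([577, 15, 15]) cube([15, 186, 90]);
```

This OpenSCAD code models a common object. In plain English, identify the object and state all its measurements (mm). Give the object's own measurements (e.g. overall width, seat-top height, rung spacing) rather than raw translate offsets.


An open-topped rectangular box: outside dimensions 592×216×105 mm, with a uniform wall and base thickness of 15 mm. The base is a full 592×216 slab on the floor; four walls sit on top of the base. The front and back walls (the −y and +y sides) span the full width; the two side walls fit between them.


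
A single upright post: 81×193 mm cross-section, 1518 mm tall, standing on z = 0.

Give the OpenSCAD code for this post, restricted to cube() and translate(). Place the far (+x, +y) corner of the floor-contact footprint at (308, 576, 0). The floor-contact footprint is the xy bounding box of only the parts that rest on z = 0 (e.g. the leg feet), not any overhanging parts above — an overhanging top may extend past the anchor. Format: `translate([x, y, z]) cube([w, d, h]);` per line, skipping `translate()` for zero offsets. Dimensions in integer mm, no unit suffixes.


translate([227, 383, 0]) cube([81, 193, 1518]);


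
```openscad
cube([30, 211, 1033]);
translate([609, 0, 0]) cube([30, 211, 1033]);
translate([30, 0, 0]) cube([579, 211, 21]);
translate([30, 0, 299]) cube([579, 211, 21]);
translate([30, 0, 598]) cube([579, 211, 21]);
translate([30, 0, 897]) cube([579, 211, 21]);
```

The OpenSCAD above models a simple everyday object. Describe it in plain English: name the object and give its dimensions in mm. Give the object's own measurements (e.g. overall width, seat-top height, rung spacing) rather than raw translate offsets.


An open bookshelf. Two side panels, each 30 mm thick, 211 mm deep and 1033 mm tall, stand 639 mm apart (outside-to-outside). Between them sit 4 shelves, each 21 mm thick and 211 mm deep, spanning the full gap between the sides. The bottom shelf rests on the floor (its underside at z = 0) and the clear gap between one shelf's top and the next shelf's underside is 278 mm.


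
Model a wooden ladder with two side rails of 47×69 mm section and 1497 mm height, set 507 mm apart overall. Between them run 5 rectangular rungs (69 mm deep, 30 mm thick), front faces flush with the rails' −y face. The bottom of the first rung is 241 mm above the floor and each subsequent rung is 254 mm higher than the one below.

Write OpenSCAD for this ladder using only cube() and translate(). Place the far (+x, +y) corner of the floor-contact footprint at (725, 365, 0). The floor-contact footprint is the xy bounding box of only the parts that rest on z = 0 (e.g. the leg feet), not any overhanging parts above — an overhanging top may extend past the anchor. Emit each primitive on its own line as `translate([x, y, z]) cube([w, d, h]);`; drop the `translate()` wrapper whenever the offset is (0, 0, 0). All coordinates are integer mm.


translate([218, 296, 0]) cube([47, 69, 1497]);
translate([678, 296, 0]) cube([47, 69, 1497]);
translate([265, 296, 241]) cube([413, 69, 30]);
translate([265, 296, 495]) cube([413, 69, 30]);
translate([265, 296, 749]) cube([413, 69, 30]);
translate([265, 296, 1003]) cube([413, 69, 30]);
translate([265, 296, 1257]) cube([413, 69, 30]);


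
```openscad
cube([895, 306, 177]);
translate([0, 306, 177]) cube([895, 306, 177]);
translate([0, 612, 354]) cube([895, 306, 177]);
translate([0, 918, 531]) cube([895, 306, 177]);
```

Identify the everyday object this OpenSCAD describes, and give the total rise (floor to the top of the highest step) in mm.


A staircase. The total rise is 708 mm.

4 identical blocks, each offset up and back from the previous — a staircase. Each step is 177 mm tall and there are 4 of them, so the total rise is 4 × 177 = 708 mm.


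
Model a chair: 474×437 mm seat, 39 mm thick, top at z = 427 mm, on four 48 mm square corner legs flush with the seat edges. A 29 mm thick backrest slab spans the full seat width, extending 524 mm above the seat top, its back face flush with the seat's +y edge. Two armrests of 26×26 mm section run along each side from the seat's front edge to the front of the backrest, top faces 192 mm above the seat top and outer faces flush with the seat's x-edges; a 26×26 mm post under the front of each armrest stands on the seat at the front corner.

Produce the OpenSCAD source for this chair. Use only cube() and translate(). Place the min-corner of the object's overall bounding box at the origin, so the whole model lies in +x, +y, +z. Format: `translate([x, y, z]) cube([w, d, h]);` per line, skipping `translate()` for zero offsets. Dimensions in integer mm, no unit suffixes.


// leg_h = 427 - 39 = 388
// arm post h = 192 - 26 = 166
translate([0, 0, 388]) cube([474, 437, 39]);
cube([48, 48, 388]);
translate([426, 0, 0]) cube([48, 48, 388]);
translate([0, 389, 0]) cube([48, 48, 388]);
translate([426, 389, 0]) cube([48, 48, 388]);
translate([0, 408, 427]) cube([474, 29, 524]);
translate([0, 0, 593]) cube([26, 408, 26]);
translate([448, 0, 593]) cube([26, 408, 26]);
translate([0, 0, 427]) cube([26, 26, 166]);
translate([448, 0, 427]) cube([26, 26, 166]);


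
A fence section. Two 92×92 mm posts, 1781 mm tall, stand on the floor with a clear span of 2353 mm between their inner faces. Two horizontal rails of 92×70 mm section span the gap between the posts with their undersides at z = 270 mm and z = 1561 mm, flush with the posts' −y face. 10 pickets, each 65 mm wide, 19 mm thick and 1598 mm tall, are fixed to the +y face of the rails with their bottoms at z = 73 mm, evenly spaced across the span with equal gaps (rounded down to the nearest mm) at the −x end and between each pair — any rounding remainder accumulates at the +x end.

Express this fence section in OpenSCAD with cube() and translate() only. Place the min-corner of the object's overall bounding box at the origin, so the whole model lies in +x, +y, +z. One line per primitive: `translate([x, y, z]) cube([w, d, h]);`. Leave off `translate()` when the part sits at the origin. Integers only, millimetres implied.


cube([92, 92, 1781]);
translate([2445, 0, 0]) cube([92, 92, 1781]);
translate([92, 0, 270]) cube([2353, 92, 70]);
translate([92, 0, 1561]) cube([2353, 92, 70]);
translate([246, 92, 73]) cube([65, 19, 1598]);
translate([465, 92, 73]) cube([65, 19, 1598]);
translate([684, 92, 73]) cube([65, 19, 1598]);
translate([903, 92, 73]) cube([65, 19, 1598]);
translate([1122, 92, 73]) cube([65, 19, 1598]);
translate([1341, 92, 73]) cube([65, 19, 1598]);
translate([1560, 92, 73]) cube([65, 19, 1598]);
translate([1779, 92, 73]) cube([65, 19, 1598]);
translate([1998, 92, 73]) cube([65, 19, 1598]);
translate([2217, 92, 73]) cube([65, 19, 1598]);


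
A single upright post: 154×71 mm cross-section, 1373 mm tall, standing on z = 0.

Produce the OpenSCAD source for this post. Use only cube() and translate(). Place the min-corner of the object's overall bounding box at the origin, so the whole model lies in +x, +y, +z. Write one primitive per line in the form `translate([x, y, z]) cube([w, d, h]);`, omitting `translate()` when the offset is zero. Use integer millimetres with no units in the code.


cube([154, 71, 1373]);


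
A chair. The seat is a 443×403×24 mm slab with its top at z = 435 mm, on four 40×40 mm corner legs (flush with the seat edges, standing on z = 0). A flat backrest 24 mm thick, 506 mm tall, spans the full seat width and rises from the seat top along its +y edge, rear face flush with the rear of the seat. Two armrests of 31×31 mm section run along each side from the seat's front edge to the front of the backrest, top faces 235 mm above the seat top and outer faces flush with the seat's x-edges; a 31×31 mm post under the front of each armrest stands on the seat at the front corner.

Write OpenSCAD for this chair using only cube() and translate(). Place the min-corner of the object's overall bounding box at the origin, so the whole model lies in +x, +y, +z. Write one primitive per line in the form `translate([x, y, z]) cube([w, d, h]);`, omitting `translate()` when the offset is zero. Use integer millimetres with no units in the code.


translate([0, 0, 411]) cube([443, 403, 24]);
cube([40, 40, 411]);
translate([403, 0, 0]) cube([40, 40, 411]);
translate([0, 363, 0]) cube([40, 40, 411]);
translate([403, 363, 0]) cube([40, 40, 411]);
translate([0, 379, 435]) cube([443, 24, 506]);
translate([0, 0, 639]) cube([31, 379, 31]);
translate([412, 0, 639]) cube([31, 379, 31]);
translate([0, 0, 435]) cube([31, 31, 204]);
translate([412, 0, 435]) cube([31, 31, 204]);


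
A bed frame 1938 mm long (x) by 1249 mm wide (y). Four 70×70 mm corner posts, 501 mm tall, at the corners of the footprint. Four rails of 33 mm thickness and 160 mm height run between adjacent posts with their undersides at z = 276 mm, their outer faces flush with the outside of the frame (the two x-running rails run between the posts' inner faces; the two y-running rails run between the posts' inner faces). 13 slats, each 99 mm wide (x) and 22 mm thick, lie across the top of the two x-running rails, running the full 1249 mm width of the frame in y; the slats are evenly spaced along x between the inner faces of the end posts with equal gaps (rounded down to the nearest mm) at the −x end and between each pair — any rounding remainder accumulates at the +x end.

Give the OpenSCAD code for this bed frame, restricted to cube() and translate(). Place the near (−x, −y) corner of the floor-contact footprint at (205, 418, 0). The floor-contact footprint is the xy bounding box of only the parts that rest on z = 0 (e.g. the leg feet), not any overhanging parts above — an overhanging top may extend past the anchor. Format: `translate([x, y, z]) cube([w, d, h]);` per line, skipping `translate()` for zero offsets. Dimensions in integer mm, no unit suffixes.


translate([205, 418, 0]) cube([70, 70, 501]);
translate([205, 1597, 0]) cube([70, 70, 501]);
translate([2073, 418, 0]) cube([70, 70, 501]);
translate([2073, 1597, 0]) cube([70, 70, 501]);
translate([275, 418, 276]) cube([1798, 33, 160]);
translate([275, 1634, 276]) cube([1798, 33, 160]);
translate([205, 488, 276]) cube([33, 1109, 160]);
translate([2110, 488, 276]) cube([33, 1109, 160]);
translate([311, 418, 436]) cube([99, 1249, 22]);
translate([446, 418, 436]) cube([99, 1249, 22]);
translate([581, 418, 436]) cube([99, 1249, 22]);
translate([716, 418, 436]) cube([99, 1249, 22]);
translate([851, 418, 436]) cube([99, 1249, 22]);
translate([986, 418, 436]) cube([99, 1249, 22]);
translate([1121, 418, 436]) cube([99, 1249, 22]);
translate([1256, 418, 436]) cube([99, 1249, 22]);
translate([1391, 418, 436]) cube([99, 1249, 22]);
translate([1526, 418, 436]) cube([99, 1249, 22]);
translate([1661, 418, 436]) cube([99, 1249, 22]);
translate([1796, 418, 436]) cube([99, 1249, 22]);
translate([1931, 418, 436]) cube([99, 1249, 22]);


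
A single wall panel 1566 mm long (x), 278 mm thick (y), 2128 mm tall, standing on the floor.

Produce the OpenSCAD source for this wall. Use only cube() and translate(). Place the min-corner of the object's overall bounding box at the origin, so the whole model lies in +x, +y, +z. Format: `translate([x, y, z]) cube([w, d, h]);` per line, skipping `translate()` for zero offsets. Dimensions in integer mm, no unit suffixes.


cube([1566, 278, 2128]);


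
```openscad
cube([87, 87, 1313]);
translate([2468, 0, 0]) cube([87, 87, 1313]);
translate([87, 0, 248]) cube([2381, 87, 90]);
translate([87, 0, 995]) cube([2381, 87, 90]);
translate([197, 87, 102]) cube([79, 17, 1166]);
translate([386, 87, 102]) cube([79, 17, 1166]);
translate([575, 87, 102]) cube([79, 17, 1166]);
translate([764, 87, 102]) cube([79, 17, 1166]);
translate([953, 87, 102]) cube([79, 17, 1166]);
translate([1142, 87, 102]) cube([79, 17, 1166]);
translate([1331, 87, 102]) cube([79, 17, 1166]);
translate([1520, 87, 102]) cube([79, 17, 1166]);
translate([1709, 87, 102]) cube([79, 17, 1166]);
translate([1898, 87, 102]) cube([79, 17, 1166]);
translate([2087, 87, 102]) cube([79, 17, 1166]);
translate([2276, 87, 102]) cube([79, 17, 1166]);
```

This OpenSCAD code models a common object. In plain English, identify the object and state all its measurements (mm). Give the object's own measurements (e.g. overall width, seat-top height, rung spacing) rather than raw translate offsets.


A fence section. Two 87×87 mm posts, 1313 mm tall, stand on the floor with a clear span of 2381 mm between their inner faces. Two horizontal rails of 87×90 mm section span the gap between the posts with their undersides at z = 248 mm and z = 995 mm, flush with the posts' −y face. 12 pickets, each 79 mm wide, 17 mm thick and 1166 mm tall, are fixed to the +y face of the rails with their bottoms at z = 102 mm, spaced across the span with a 110 mm gap after the −x post and between neighbouring pickets, with 113 mm left before the +x post.


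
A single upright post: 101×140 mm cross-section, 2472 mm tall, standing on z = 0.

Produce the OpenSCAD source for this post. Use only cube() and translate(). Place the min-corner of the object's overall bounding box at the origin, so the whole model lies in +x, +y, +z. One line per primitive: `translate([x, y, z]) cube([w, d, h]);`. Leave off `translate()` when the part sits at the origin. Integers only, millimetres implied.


cube([101, 140, 2472]);


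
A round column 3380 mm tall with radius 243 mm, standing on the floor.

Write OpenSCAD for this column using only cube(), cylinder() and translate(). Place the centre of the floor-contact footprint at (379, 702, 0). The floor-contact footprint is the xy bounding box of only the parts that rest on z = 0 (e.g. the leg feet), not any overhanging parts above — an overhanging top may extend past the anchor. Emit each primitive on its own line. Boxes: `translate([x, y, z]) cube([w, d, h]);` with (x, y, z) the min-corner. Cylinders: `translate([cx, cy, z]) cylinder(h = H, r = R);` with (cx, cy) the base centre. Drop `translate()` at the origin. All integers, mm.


translate([379, 702, 0]) cylinder(h = 3380, r = 243);


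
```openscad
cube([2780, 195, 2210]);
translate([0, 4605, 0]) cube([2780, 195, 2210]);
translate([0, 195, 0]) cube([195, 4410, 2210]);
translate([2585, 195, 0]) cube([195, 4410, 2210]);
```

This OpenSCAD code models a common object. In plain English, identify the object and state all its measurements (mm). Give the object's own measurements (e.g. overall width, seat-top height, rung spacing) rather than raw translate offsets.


The wall frame of a small rectangular building: four walls, each 2210 mm tall and 195 mm thick, enclosing a footprint 2780 mm (x) by 4800 mm (y) outside-to-outside, with no floor or roof. The front and back walls (the −y and +y sides) span the full width; the two side walls fit between them.


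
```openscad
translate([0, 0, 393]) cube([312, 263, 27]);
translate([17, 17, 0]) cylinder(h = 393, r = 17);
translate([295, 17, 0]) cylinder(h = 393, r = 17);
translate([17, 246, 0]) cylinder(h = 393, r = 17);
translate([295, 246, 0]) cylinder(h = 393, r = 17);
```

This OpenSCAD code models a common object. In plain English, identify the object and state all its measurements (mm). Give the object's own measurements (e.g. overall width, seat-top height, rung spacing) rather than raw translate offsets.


A four-legged stool. The seat is a 312×263×27 mm slab whose top surface is at z = 420 mm; four round legs, each 34 mm in diameter, run from the floor (z = 0) to the underside of the seat, each leg's axis is inset half a diameter from the nearest pair of seat edges (so the leg's bounding box is flush with the corner).


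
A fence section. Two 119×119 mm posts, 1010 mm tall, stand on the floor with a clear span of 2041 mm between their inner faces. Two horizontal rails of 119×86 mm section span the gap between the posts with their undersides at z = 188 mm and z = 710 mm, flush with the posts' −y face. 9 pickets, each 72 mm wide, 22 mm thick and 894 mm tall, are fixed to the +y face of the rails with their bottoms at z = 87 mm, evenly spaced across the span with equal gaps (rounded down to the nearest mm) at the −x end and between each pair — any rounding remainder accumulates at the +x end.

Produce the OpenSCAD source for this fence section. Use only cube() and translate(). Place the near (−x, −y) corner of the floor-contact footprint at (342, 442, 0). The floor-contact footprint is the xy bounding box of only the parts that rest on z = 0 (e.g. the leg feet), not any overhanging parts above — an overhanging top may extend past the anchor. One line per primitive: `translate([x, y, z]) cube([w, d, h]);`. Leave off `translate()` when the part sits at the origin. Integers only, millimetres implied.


translate([342, 442, 0]) cube([119, 119, 1010]);
translate([2502, 442, 0]) cube([119, 119, 1010]);
translate([461, 442, 188]) cube([2041, 119, 86]);
translate([461, 442, 710]) cube([2041, 119, 86]);
translate([600, 561, 87]) cube([72, 22, 894]);
translate([811, 561, 87]) cube([72, 22, 894]);
translate([1022, 561, 87]) cube([72, 22, 894]);
translate([1233, 561, 87]) cube([72, 22, 894]);
translate([1444, 561, 87]) cube([72, 22, 894]);
translate([1655, 561, 87]) cube([72, 22, 894]);
translate([1866, 561, 87]) cube([72, 22, 894]);
translate([2077, 561, 87]) cube([72, 22, 894]);
translate([2288, 561, 87]) cube([72, 22, 894]);


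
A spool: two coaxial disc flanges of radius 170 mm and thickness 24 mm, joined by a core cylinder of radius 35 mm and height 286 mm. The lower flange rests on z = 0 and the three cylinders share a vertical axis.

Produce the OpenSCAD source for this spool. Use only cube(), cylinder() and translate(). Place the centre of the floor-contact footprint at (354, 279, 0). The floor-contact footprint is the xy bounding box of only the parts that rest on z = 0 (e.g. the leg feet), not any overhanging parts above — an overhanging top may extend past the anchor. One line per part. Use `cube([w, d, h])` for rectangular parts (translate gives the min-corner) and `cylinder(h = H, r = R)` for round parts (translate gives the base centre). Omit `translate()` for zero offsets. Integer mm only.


translate([354, 279, 0]) cylinder(h = 24, r = 170);
translate([354, 279, 24]) cylinder(h = 286, r = 35);
translate([354, 279, 310]) cylinder(h = 24, r = 170);


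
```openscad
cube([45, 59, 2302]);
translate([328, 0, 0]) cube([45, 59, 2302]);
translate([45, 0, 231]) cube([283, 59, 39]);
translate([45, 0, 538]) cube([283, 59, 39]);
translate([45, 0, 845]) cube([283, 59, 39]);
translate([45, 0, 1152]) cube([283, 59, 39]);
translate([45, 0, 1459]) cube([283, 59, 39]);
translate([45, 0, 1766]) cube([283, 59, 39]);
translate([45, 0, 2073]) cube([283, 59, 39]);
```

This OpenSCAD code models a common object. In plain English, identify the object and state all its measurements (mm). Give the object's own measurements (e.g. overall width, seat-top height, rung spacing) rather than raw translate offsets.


A straight ladder. Two 45×59 mm vertical rails, 2302 mm tall, stand 373 mm apart (outside-to-outside) with their front faces coplanar on the −y side. 7 rungs, each 59 mm deep and 39 mm tall, span between the inner faces of the rails, front faces flush with the rails. The lowest rung's underside is at z = 231 mm and rungs are spaced 307 mm apart (underside to underside).


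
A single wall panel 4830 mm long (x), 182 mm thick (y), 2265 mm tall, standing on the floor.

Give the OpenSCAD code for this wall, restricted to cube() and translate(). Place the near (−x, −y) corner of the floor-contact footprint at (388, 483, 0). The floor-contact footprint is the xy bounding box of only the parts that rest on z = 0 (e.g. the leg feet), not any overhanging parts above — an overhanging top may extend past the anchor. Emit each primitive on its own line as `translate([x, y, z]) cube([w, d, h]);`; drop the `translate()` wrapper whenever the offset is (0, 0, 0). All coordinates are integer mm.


translate([388, 483, 0]) cube([4830, 182, 2265]);


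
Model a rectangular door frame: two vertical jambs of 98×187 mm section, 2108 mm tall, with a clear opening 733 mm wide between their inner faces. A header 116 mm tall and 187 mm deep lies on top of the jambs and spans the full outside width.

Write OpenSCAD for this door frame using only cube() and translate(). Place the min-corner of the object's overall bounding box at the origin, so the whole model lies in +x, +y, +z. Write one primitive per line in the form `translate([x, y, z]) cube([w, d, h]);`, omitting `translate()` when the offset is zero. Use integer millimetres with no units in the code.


cube([98, 187, 2108]);
translate([831, 0, 0]) cube([98, 187, 2108]);
translate([0, 0, 2108]) cube([929, 187, 116]);


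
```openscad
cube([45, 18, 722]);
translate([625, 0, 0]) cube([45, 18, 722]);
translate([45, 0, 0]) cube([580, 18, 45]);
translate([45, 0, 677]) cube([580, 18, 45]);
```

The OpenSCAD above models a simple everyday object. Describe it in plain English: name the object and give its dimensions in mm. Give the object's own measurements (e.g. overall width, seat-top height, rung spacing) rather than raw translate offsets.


A rectangular picture frame lying in the x–z plane (depth along y). The opening is 580 mm wide (x) by 632 mm tall (z), surrounded by a border 45 mm wide on all four sides. The frame is 18 mm deep and is made of two full-height vertical stiles with two horizontal rails fitted between them.


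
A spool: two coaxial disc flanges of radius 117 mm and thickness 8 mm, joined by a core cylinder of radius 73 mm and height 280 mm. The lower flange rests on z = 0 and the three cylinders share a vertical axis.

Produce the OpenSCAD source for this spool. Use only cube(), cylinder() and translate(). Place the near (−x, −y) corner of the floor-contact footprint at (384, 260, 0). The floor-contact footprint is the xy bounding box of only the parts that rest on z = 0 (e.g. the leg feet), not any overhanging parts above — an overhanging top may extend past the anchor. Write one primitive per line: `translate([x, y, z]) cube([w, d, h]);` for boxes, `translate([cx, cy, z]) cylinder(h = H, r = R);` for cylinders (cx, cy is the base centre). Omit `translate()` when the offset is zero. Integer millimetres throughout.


translate([501, 377, 0]) cylinder(h = 8, r = 117);
translate([501, 377, 8]) cylinder(h = 280, r = 73);
translate([501, 377, 288]) cylinder(h = 8, r = 117);


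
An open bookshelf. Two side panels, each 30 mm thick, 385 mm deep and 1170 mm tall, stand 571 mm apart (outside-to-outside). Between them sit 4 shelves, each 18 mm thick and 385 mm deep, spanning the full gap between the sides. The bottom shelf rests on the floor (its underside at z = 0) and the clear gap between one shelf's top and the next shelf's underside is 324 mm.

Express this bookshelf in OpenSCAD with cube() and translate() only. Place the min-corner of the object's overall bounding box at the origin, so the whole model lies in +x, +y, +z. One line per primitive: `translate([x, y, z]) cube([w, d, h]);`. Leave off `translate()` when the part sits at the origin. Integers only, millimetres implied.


cube([30, 385, 1170]);
translate([541, 0, 0]) cube([30, 385, 1170]);
translate([30, 0, 0]) cube([511, 385, 18]);
translate([30, 0, 342]) cube([511, 385, 18]);
translate([30, 0, 684]) cube([511, 385, 18]);
translate([30, 0, 1026]) cube([511, 385, 18]);


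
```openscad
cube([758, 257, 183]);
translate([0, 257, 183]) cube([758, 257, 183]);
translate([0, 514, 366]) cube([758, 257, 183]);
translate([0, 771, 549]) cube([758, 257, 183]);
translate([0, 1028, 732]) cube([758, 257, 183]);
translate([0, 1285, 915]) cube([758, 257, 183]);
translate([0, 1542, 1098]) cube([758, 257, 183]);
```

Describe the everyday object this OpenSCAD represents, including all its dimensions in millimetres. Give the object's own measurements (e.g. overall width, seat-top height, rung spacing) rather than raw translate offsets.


A straight staircase of 7 solid steps. Each step is 758 mm wide (x), 257 mm deep (y, the going) and 183 mm tall (the rise). The first step rests on the floor; each subsequent step sits one going further in +y and one rise higher in +z, directly behind and above the previous step with no overlap.


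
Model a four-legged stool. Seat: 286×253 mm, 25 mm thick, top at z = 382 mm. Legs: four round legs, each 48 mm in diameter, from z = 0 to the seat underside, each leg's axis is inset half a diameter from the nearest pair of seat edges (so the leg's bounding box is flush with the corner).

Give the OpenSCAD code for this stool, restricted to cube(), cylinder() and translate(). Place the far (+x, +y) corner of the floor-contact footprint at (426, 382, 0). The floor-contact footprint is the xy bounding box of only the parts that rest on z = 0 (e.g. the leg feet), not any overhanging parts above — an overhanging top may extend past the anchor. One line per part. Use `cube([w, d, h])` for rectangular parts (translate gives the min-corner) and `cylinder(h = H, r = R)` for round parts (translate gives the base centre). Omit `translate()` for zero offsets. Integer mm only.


translate([140, 129, 357]) cube([286, 253, 25]);
translate([164, 153, 0]) cylinder(h = 357, r = 24);
translate([402, 153, 0]) cylinder(h = 357, r = 24);
translate([164, 358, 0]) cylinder(h = 357, r = 24);
translate([402, 358, 0]) cylinder(h = 357, r = 24);


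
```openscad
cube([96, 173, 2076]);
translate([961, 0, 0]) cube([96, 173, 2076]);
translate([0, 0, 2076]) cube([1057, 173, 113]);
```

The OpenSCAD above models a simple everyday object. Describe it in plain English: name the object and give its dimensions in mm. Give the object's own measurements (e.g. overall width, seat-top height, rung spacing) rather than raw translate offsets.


A door frame. The clear opening is 865 mm wide and 2076 mm high. Two 96 mm wide jambs, 173 mm deep, stand either side of the opening from the floor to the top of the opening. A 113 mm thick head sits across the top of both jambs, spanning the full outside width of the frame.


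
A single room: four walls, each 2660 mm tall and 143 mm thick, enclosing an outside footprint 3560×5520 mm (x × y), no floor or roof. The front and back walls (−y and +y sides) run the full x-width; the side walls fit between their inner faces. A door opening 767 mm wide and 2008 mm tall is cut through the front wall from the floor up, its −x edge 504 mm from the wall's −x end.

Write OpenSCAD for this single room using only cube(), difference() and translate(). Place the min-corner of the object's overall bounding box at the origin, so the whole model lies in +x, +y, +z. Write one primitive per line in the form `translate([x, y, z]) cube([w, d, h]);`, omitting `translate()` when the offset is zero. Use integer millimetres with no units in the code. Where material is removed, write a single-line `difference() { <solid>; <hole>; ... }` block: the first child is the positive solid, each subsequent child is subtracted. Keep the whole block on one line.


difference() { cube([3560, 143, 2660]); translate([504, 0, 0]) cube([767, 143, 2008]); }
translate([0, 5377, 0]) cube([3560, 143, 2660]);
translate([0, 143, 0]) cube([143, 5234, 2660]);
translate([3417, 143, 0]) cube([143, 5234, 2660]);


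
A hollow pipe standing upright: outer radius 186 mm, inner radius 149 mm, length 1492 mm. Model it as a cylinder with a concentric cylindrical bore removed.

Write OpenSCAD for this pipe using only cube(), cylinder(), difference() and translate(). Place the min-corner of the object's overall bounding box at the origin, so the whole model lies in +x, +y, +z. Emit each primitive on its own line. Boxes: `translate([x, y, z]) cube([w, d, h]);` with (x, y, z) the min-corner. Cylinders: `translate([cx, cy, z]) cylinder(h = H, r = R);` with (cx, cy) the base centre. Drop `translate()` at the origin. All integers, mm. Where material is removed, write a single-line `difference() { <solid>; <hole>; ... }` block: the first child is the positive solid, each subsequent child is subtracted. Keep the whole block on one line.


difference() { translate([186, 186, 0]) cylinder(h = 1492, r = 186); translate([186, 186, 0]) cylinder(h = 1492, r = 149); }


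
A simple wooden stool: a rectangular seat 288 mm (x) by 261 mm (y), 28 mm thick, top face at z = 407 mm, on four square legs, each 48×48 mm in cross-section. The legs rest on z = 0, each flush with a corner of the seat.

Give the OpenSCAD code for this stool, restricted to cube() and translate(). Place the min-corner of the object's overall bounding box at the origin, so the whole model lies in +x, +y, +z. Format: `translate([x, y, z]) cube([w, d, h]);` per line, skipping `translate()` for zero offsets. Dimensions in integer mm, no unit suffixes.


// leg_h = 407 - 28 = 379
translate([0, 0, 379]) cube([288, 261, 28]);
cube([48, 48, 379]);
translate([240, 0, 0]) cube([48, 48, 379]);
translate([0, 213, 0]) cube([48, 48, 379]);
translate([240, 213, 0]) cube([48, 48, 379]);


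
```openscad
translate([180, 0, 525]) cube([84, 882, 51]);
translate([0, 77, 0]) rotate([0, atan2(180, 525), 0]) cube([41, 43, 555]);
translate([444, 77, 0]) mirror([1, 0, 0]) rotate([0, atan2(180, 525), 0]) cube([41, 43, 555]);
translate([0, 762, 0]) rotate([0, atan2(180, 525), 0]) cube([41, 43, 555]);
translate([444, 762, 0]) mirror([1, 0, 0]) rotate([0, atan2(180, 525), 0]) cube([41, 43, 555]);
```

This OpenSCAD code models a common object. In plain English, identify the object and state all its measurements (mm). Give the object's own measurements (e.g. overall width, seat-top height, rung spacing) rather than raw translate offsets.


A sawhorse. A 84×882×51 mm beam (x, y, z) sits on two A-frame leg pairs. Each pair is two raked legs of 41×43 mm section (43 mm along y) splaying symmetrically in x. Each leg rises 525 mm vertically over 180 mm of horizontal reach and is 555 mm long along its own axis. Every leg's outer bottom edge rests on the floor and its outer top edge meets a bottom edge of the beam — the left legs (tilting toward +x) meet the beam's −x bottom edge, the right legs (their mirror images, tilting toward −x) meet its +x bottom edge — so the leg tops tuck under the beam, the beam's underside is 525 mm above the floor, and the feet are 444 mm apart outside-to-outside with the beam centred between them. The two leg pairs are set in 77 mm from either end of the beam.


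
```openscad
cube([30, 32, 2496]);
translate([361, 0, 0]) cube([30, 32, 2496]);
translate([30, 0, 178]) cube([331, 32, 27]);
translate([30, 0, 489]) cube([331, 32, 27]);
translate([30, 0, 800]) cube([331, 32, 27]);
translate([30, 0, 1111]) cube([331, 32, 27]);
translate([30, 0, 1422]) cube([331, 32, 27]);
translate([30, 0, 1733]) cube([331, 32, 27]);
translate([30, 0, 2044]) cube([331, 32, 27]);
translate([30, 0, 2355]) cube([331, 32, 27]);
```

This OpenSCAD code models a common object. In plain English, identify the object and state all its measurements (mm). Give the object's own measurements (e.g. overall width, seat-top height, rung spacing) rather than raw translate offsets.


A straight ladder. Two 30×32 mm vertical rails, 2496 mm tall, stand 391 mm apart (outside-to-outside) with their front faces coplanar on the −y side. 8 rungs, each 32 mm deep and 27 mm tall, span between the inner faces of the rails, front faces flush with the rails. The lowest rung's underside is at z = 178 mm and rungs are spaced 311 mm apart (underside to underside).


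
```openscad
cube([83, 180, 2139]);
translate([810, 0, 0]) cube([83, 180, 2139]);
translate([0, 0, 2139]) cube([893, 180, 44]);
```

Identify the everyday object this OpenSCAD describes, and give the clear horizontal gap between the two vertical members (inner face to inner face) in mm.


A door frame. The clear opening width is 727 mm.

Two 2139 mm tall posts with a header on top — a door frame. The left jamb is 83 mm wide at x = 0; the right jamb starts at x = 810. The clear opening is 810 − 83 = 727 mm.


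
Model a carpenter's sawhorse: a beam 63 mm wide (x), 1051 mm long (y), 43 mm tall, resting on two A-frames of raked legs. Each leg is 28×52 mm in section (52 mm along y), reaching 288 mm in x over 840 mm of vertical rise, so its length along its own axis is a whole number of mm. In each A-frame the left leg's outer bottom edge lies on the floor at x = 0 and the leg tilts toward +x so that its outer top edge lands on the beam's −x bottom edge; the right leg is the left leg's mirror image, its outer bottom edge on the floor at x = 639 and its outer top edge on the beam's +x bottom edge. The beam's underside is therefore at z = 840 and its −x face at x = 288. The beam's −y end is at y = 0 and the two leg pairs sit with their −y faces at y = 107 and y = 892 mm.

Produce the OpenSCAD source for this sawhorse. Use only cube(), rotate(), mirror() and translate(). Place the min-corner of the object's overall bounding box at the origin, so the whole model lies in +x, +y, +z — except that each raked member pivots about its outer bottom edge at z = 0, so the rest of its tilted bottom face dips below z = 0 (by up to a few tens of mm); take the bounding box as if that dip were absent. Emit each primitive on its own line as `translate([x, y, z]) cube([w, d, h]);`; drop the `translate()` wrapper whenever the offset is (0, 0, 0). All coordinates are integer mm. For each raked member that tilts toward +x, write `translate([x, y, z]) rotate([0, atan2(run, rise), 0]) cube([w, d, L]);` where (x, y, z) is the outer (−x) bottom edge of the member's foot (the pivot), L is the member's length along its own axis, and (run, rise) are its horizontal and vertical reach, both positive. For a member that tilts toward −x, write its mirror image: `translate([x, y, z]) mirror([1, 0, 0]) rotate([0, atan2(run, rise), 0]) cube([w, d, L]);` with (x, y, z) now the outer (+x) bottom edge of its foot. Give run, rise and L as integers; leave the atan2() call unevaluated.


translate([288, 0, 840]) cube([63, 1051, 43]);
translate([0, 107, 0]) rotate([0, atan2(288, 840), 0]) cube([28, 52, 888]);
translate([639, 107, 0]) mirror([1, 0, 0]) rotate([0, atan2(288, 840), 0]) cube([28, 52, 888]);
translate([0, 892, 0]) rotate([0, atan2(288, 840), 0]) cube([28, 52, 888]);
translate([639, 892, 0]) mirror([1, 0, 0]) rotate([0, atan2(288, 840), 0]) cube([28, 52, 888]);
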